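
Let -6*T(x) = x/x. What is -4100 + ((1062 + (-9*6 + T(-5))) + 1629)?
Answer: -8779/6 ≈ -1463.2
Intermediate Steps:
T(x) = -1/6 (T(x) = -x/(6*x) = -1/6*1 = -1/6)
-4100 + ((1062 + (-9*6 + T(-5))) + 1629) = -4100 + ((1062 + (-9*6 - 1/6)) + 1629) = -4100 + ((1062 + (-54 - 1/6)) + 1629) = -4100 + ((1062 - 325/6) + 1629) = -4100 + (6047/6 + 1629) = -4100 + 15821/6 = -8779/6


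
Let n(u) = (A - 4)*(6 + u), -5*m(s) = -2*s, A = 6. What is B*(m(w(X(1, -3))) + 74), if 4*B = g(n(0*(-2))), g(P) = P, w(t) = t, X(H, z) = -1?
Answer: 1104/5 ≈ 220.80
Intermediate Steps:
m(s) = 2*s/5 (m(s) = -(-2)*s/5 = 2*s/5)
n(u) = 12 + 2*u (n(u) = (6 - 4)*(6 + u) = 2*(6 + u) = 12 + 2*u)
B = 3 (B = (12 + 2*(0*(-2)))/4 = (12 + 2*0)/4 = (12 + 0)/4 = (¼)*12 = 3)
B*(m(w(X(1, -3))) + 74) = 3*((⅖)*(-1) + 74) = 3*(-⅖ + 74) = 3*(368/5) = 1104/5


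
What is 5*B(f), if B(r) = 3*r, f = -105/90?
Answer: -35/2 ≈ -17.500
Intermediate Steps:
f = -7/6 (f = -105*1/90 = -7/6 ≈ -1.1667)
5*B(f) = 5*(3*(-7/6)) = 5*(-7/2) = -35/2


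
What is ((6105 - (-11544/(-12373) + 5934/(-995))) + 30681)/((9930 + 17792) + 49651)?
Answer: 150979782404/317516482785 ≈ 0.47550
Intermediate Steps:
((6105 - (-11544/(-12373) + 5934/(-995))) + 30681)/((9930 + 17792) + 49651) = ((6105 - (-11544*(-1/12373) + 5934*(-1/995))) + 30681)/(27722 + 49651) = ((6105 - (11544/12373 - 5934/995)) + 30681)/77373 = ((6105 - 1*(-61935102/12311135)) + 30681)*(1/77373) = ((6105 + 61935102/12311135) + 30681)*(1/77373) = (75221414277/12311135 + 30681)*(1/77373) = (452939347212/12311135)*(1/77373) = 150979782404/317516482785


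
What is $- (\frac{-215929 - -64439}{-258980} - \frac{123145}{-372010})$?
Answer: $- \frac{441239435}{481715749} \approx -0.91597$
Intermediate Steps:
$- (\frac{-215929 - -64439}{-258980} - \frac{123145}{-372010}) = - (\left(-215929 + 64439\right) \left(- \frac{1}{258980}\right) - - \frac{24629}{74402}) = - (\left(-151490\right) \left(- \frac{1}{258980}\right) + \frac{24629}{74402}) = - (\frac{15149}{25898} + \frac{24629}{74402}) = \left(-1\right) \frac{441239435}{481715749} = - \frac{441239435}{481715749}$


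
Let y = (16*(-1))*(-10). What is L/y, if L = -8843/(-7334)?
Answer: 8843/1173440 ≈ 0.0075360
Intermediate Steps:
L = 8843/7334 (L = -8843*(-1/7334) = 8843/7334 ≈ 1.2058)
y = 160 (y = -16*(-10) = 160)
L/y = (8843/7334)/160 = (8843/7334)*(1/160) = 8843/1173440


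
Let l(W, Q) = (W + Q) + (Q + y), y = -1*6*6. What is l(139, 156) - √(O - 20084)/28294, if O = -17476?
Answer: 415 - I*√9390/14147 ≈ 415.0 - 0.0068497*I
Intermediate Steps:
y = -36 (y = -6*6 = -36)
l(W, Q) = -36 + W + 2*Q (l(W, Q) = (W + Q) + (Q - 36) = (Q + W) + (-36 + Q) = -36 + W + 2*Q)
l(139, 156) - √(O - 20084)/28294 = (-36 + 139 + 2*156) - √(-17476 - 20084)/28294 = (-36 + 139 + 312) - √(-37560)/28294 = 415 - 2*I*√9390/28294 = 415 - I*√9390/14147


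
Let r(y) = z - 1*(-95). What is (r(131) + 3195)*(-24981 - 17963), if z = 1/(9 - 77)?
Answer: -2401847184/17 ≈ -1.4129e+8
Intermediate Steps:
z = -1/68 (z = 1/(-68) = -1/68 ≈ -0.014706)
r(y) = 6459/68 (r(y) = -1/68 - 1*(-95) = -1/68 + 95 = 6459/68)
(r(131) + 3195)*(-24981 - 17963) = (6459/68 + 3195)*(-24981 - 17963) = (223719/68)*(-42944) = -2401847184/17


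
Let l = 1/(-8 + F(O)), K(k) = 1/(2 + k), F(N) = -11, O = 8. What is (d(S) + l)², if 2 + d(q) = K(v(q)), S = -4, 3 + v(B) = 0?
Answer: 3364/361 ≈ 9.3186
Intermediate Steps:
v(B) = -3 (v(B) = -3 + 0 = -3)
d(q) = -3 (d(q) = -2 + 1/(2 - 3) = -2 + 1/(-1) = -2 - 1 = -3)
l = -1/19 (l = 1/(-8 - 11) = 1/(-19) = -1/19 ≈ -0.052632)
(d(S) + l)² = (-3 - 1/19)² = (-58/19)² = 3364/361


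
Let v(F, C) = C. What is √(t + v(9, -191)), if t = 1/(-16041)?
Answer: 2*I*√12286732278/16041 ≈ 13.82*I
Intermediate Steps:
t = -1/16041 ≈ -6.2340e-5
√(t + v(9, -191)) = √(-1/16041 - 191) = √(-3063832/16041) = 2*I*√12286732278/16041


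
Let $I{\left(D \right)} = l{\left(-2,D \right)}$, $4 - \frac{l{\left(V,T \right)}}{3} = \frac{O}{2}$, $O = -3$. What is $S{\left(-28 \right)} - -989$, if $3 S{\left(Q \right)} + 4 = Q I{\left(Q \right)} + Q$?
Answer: $\frac{2473}{3} \approx 824.33$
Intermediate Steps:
$l{\left(V,T \right)} = \frac{33}{2}$ ($l{\left(V,T \right)} = 12 - 3 \left(- \frac{3}{2}\right) = 12 - 3 \left(\left(-3\right) \frac{1}{2}\right) = 12 - - \frac{9}{2} = 12 + \frac{9}{2} = \frac{33}{2}$)
$I{\left(D \right)} = \frac{33}{2}$
$S{\left(Q \right)} = - \frac{4}{3} + \frac{35 Q}{6}$ ($S{\left(Q \right)} = - \frac{4}{3} + \frac{Q \frac{33}{2} + Q}{3} = - \frac{4}{3} + \frac{\frac{33 Q}{2} + Q}{3} = - \frac{4}{3} + \frac{\frac{35}{2} Q}{3} = - \frac{4}{3} + \frac{35 Q}{6}$)
$S{\left(-28 \right)} - -989 = \left(- \frac{4}{3} + \frac{35}{6} \left(-28\right)\right) - -989 = \left(- \frac{4}{3} - \frac{490}{3}\right) + 989 = - \frac{494}{3} + 989 = \frac{2473}{3}$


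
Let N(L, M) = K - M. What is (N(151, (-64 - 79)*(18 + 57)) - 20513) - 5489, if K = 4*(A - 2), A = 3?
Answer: -15273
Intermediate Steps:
K = 4 (K = 4*(3 - 2) = 4*1 = 4)
N(L, M) = 4 - M
(N(151, (-64 - 79)*(18 + 57)) - 20513) - 5489 = ((4 - (-64 - 79)*(18 + 57)) - 20513) - 5489 = ((4 - (-143)*75) - 20513) - 5489 = ((4 - 1*(-10725)) - 20513) - 5489 = ((4 + 10725) - 20513) - 5489 = (10729 - 20513) - 5489 = -9784 - 5489 = -15273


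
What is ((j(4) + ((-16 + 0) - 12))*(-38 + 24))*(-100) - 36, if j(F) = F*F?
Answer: -16836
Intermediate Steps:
j(F) = F**2
((j(4) + ((-16 + 0) - 12))*(-38 + 24))*(-100) - 36 = ((4**2 + ((-16 + 0) - 12))*(-38 + 24))*(-100) - 36 = ((16 + (-16 - 12))*(-14))*(-100) - 36 = ((16 - 28)*(-14))*(-100) - 36 = -12*(-14)*(-100) - 36 = 168*(-100) - 36 = -16800 - 36 = -16836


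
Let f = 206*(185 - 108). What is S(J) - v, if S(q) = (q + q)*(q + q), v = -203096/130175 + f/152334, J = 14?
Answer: 1112546792501/1416434175 ≈ 785.46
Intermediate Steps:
f = 15862 (f = 206*77 = 15862)
v = -2062399301/1416434175 (v = -203096/130175 + 15862/152334 = -203096*1/130175 + 15862*(1/152334) = -203096/130175 + 1133/10881 = -2062399301/1416434175 ≈ -1.4561)
S(q) = 4*q**2 (S(q) = (2*q)*(2*q) = 4*q**2)
S(J) - v = 4*14**2 - 1*(-2062399301/1416434175) = 4*196 + 2062399301/1416434175 = 784 + 2062399301/1416434175 = 1112546792501/1416434175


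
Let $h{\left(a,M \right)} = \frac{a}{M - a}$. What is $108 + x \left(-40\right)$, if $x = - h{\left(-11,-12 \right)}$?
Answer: $548$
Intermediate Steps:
$x = -11$ ($x = - \frac{-11}{-12 - -11} = - \frac{-11}{-12 + 11} = - \frac{-11}{-1} = - \left(-11\right) \left(-1\right) = \left(-1\right) 11 = -11$)
$108 + x \left(-40\right) = 108 - -440 = 108 + 440 = 548$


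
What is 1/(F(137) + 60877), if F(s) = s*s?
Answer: 1/79646 ≈ 1.2556e-5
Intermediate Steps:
F(s) = s**2
1/(F(137) + 60877) = 1/(137**2 + 60877) = 1/(18769 + 60877) = 1/79646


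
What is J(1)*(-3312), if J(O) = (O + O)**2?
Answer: -13248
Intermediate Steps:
J(O) = 4*O**2 (J(O) = (2*O)**2 = 4*O**2)
J(1)*(-3312) = (4*1**2)*(-3312) = (4*1)*(-3312) = 4*(-3312) = -13248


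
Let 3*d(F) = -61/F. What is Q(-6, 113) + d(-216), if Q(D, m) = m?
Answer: 73285/648 ≈ 113.09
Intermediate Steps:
d(F) = -61/(3*F) (d(F) = (-61/F)/3 = -61/(3*F))
Q(-6, 113) + d(-216) = 113 - 61/3/(-216) = 113 - 61/3*(-1/216) = 113 + 61/648 = 73285/648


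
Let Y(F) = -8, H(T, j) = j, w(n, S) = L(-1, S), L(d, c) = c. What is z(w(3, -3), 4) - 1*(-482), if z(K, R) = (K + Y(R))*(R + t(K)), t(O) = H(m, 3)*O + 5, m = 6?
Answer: 482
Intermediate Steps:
w(n, S) = S
t(O) = 5 + 3*O (t(O) = 3*O + 5 = 5 + 3*O)
z(K, R) = (-8 + K)*(5 + R + 3*K) (z(K, R) = (K - 8)*(R + (5 + 3*K)) = (-8 + K)*(5 + R + 3*K))
z(w(3, -3), 4) - 1*(-482) = (-40 - 19*(-3) - 8*4 + 3*(-3)² - 3*4) - 1*(-482) = (-40 + 57 - 32 + 3*9 - 12) + 482 = (-40 + 57 - 32 + 27 - 12) + 482 = 0 + 482 = 482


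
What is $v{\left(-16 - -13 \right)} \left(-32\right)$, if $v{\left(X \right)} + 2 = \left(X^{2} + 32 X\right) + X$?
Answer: $2944$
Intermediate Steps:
$v{\left(X \right)} = -2 + X^{2} + 33 X$ ($v{\left(X \right)} = -2 + \left(\left(X^{2} + 32 X\right) + X\right) = -2 + \left(X^{2} + 33 X\right) = -2 + X^{2} + 33 X$)
$v{\left(-16 - -13 \right)} \left(-32\right) = \left(-2 + \left(-16 - -13\right)^{2} + 33 \left(-16 - -13\right)\right) \left(-32\right) = \left(-2 + \left(-16 + 13\right)^{2} + 33 \left(-16 + 13\right)\right) \left(-32\right) = \left(-2 + \left(-3\right)^{2} + 33 \left(-3\right)\right) \left(-32\right) = \left(-2 + 9 - 99\right) \left(-32\right) = \left(-92\right) \left(-32\right) = 2944$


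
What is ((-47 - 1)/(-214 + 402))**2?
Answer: 144/2209 ≈ 0.065188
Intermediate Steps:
((-47 - 1)/(-214 + 402))**2 = (-48/188)**2 = (-48*1/188)**2 = (-12/47)**2 = 144/2209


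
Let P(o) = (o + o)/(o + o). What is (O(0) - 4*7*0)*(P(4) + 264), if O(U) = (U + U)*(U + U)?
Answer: 0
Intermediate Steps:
P(o) = 1 (P(o) = (2*o)/((2*o)) = (2*o)*(1/(2*o)) = 1)
O(U) = 4*U**2 (O(U) = (2*U)*(2*U) = 4*U**2)
(O(0) - 4*7*0)*(P(4) + 264) = (4*0**2 - 4*7*0)*(1 + 264) = (4*0 - 28*0)*265 = (0 + 0)*265 = 0*265 = 0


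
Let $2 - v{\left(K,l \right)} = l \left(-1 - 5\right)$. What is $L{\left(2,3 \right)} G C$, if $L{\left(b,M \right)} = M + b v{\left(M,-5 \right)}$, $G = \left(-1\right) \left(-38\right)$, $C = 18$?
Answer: $-36252$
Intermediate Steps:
$v{\left(K,l \right)} = 2 + 6 l$ ($v{\left(K,l \right)} = 2 - l \left(-1 - 5\right) = 2 - l \left(-6\right) = 2 - - 6 l = 2 + 6 l$)
$G = 38$
$L{\left(b,M \right)} = M - 28 b$ ($L{\left(b,M \right)} = M + b \left(2 + 6 \left(-5\right)\right) = M + b \left(2 - 30\right) = M + b \left(-28\right) = M - 28 b$)
$L{\left(2,3 \right)} G C = \left(3 - 56\right) 38 \cdot 18 = \left(-53\right) 38 \cdot 18 = \left(-2014\right) 18 = -36252$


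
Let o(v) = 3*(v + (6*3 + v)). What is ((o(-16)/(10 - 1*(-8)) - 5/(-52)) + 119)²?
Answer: 331786225/24336 ≈ 13634.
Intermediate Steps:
o(v) = 54 + 6*v (o(v) = 3*(v + (18 + v)) = 3*(18 + 2*v) = 54 + 6*v)
((o(-16)/(10 - 1*(-8)) - 5/(-52)) + 119)² = (((54 + 6*(-16))/(10 - 1*(-8)) - 5/(-52)) + 119)² = (((54 - 96)/(10 + 8) - 5*(-1/52)) + 119)² = ((-42/18 + 5/52) + 119)² = ((-42*1/18 + 5/52) + 119)² = ((-7/3 + 5/52) + 119)² = (-349/156 + 119)² = (18215/156)² = 331786225/24336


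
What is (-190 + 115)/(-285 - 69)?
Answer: 25/118 ≈ 0.21186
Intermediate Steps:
(-190 + 115)/(-285 - 69) = -75/(-354) = -75*(-1/354) = 25/118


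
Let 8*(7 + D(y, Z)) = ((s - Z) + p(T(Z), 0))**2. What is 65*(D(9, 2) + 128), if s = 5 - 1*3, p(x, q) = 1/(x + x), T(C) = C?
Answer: 1006785/128 ≈ 7865.5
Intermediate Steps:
p(x, q) = 1/(2*x)
s = 2 (s = 5 - 3 = 2)
D(y, Z) = -7 + (2 + 1/(2*Z) - Z)**2/8 (D(y, Z) = -7 + ((2 - Z) + 1/(2*Z))**2/8 = -7 + (2 + 1/(2*Z) - Z)**2/8)
65*(D(9, 2) + 128) = 65*((-7 + (1/32)*(1 - 2*2**2 + 4*2)**2/2**2) + 128) = 65*((-7 + (1/32)*(1/4)*(1 - 2*4 + 8)**2) + 128) = 65*((-7 + (1/32)*(1/4)*(1 - 8 + 8)**2) + 128) = 65*((-7 + (1/32)*(1/4)*1**2) + 128) = 65*((-7 + (1/32)*(1/4)*1) + 128) = 65*((-7 + 1/128) + 128) = 65*(-895/128 + 128) = 65*(15489/128) = 1006785/128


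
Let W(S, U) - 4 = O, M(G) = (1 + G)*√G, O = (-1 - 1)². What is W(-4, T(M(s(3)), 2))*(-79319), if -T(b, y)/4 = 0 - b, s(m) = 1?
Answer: -634552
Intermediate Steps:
O = 4 (O = (-2)² = 4)
M(G) = √G*(1 + G)
T(b, y) = 4*b (T(b, y) = -4*(0 - b) = -(-4)*b = 4*b)
W(S, U) = 8 (W(S, U) = 4 + 4 = 8)
W(-4, T(M(s(3)), 2))*(-79319) = 8*(-79319) = -634552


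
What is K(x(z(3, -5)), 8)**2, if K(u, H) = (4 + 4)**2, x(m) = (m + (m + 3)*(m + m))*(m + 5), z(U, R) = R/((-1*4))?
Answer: 4096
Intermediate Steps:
z(U, R) = -R/4 (z(U, R) = R/(-4) = R*(-1/4) = -R/4)
x(m) = (5 + m)*(m + 2*m*(3 + m)) (x(m) = (m + (3 + m)*(2*m))*(5 + m) = (m + 2*m*(3 + m))*(5 + m) = (5 + m)*(m + 2*m*(3 + m)))
K(u, H) = 64 (K(u, H) = 8**2 = 64)
K(x(z(3, -5)), 8)**2 = 64**2 = 4096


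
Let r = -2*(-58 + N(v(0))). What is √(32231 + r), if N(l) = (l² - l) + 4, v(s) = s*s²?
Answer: √32339 ≈ 179.83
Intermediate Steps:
v(s) = s³
N(l) = 4 + l² - l
r = 108 (r = -2*(-58 + (4 + (0³)² - 1*0³)) = -2*(-58 + (4 + 0² - 1*0)) = -2*(-58 + (4 + 0 + 0)) = -2*(-58 + 4) = -2*(-54) = 108)
√(32231 + r) = √(32231 + 108) = √32339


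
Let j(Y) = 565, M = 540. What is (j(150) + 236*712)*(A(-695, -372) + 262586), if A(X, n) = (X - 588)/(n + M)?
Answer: 2479115759835/56 ≈ 4.4270e+10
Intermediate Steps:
A(X, n) = (-588 + X)/(540 + n) (A(X, n) = (X - 588)/(n + 540) = (-588 + X)/(540 + n))
(j(150) + 236*712)*(A(-695, -372) + 262586) = (565 + 236*712)*((-588 - 695)/(540 - 372) + 262586) = (565 + 168032)*(-1283/168 + 262586) = 168597*((1/168)*(-1283) + 262586) = 168597*(-1283/168 + 262586) = 168597*(44113165/168) = 2479115759835/56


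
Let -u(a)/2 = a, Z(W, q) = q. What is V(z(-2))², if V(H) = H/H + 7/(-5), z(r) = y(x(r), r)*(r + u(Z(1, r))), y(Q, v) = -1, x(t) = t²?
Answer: 4/25 ≈ 0.16000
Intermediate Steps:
u(a) = -2*a
z(r) = r (z(r) = -(r - 2*r) = -(-1)*r = r)
V(H) = -⅖ (V(H) = 1 + 7*(-⅕) = 1 - 7/5 = -⅖)
V(z(-2))² = (-⅖)² = 4/25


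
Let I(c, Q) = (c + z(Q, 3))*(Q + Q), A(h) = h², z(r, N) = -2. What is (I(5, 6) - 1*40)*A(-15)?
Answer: -900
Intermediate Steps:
I(c, Q) = 2*Q*(-2 + c) (I(c, Q) = (c - 2)*(Q + Q) = (-2 + c)*(2*Q) = 2*Q*(-2 + c))
(I(5, 6) - 1*40)*A(-15) = (2*6*(-2 + 5) - 1*40)*(-15)² = (2*6*3 - 40)*225 = (36 - 40)*225 = -4*225 = -900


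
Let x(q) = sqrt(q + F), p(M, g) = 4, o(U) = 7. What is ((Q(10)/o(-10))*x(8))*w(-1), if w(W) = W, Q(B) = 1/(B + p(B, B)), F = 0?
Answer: -sqrt(2)/49 ≈ -0.028861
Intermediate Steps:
Q(B) = 1/(4 + B) (Q(B) = 1/(B + 4) = 1/(4 + B))
x(q) = sqrt(q) (x(q) = sqrt(q + 0) = sqrt(q))
((Q(10)/o(-10))*x(8))*w(-1) = ((1/((4 + 10)*7))*sqrt(8))*(-1) = (((1/7)/14)*(2*sqrt(2)))*(-1) = (((1/14)*(1/7))*(2*sqrt(2)))*(-1) = ((2*sqrt(2))/98)*(-1) = (sqrt(2)/49)*(-1) = -sqrt(2)/49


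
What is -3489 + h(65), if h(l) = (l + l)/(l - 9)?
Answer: -97627/28 ≈ -3486.7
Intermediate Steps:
h(l) = 2*l/(-9 + l) (h(l) = (2*l)/(-9 + l) = 2*l/(-9 + l))
-3489 + h(65) = -3489 + 2*65/(-9 + 65) = -3489 + 2*65/56 = -3489 + 2*65*(1/56) = -3489 + 65/28 = -97627/28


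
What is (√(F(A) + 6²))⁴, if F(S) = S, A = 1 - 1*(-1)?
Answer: 1444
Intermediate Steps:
A = 2 (A = 1 + 1 = 2)
(√(F(A) + 6²))⁴ = (√(2 + 6²))⁴ = (√(2 + 36))⁴ = (√38)⁴ = 1444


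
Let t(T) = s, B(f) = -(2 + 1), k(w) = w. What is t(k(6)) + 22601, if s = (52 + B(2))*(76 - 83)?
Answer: 22258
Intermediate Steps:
B(f) = -3 (B(f) = -1*3 = -3)
s = -343 (s = (52 - 3)*(76 - 83) = 49*(-7) = -343)
t(T) = -343
t(k(6)) + 22601 = -343 + 22601 = 22258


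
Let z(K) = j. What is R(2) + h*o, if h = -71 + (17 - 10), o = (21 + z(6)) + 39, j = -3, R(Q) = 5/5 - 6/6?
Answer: -3648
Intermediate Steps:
R(Q) = 0 (R(Q) = 5*(⅕) - 6*⅙ = 1 - 1 = 0)
z(K) = -3
o = 57 (o = (21 - 3) + 39 = 18 + 39 = 57)
h = -64 (h = -71 + 7 = -64)
R(2) + h*o = 0 - 64*57 = 0 - 3648 = -3648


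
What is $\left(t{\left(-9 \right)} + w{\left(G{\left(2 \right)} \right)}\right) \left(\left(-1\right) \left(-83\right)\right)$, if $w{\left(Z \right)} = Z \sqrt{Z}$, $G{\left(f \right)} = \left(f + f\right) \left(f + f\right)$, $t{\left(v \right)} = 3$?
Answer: $5561$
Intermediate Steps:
$G{\left(f \right)} = 4 f^{2}$ ($G{\left(f \right)} = 2 f 2 f = 4 f^{2}$)
$w{\left(Z \right)} = Z^{\frac{3}{2}}$
$\left(t{\left(-9 \right)} + w{\left(G{\left(2 \right)} \right)}\right) \left(\left(-1\right) \left(-83\right)\right) = \left(3 + \left(4 \cdot 2^{2}\right)^{\frac{3}{2}}\right) \left(\left(-1\right) \left(-83\right)\right) = \left(3 + \left(4 \cdot 4\right)^{\frac{3}{2}}\right) 83 = \left(3 + 16^{\frac{3}{2}}\right) 83 = \left(3 + 64\right) 83 = 67 \cdot 83 = 5561$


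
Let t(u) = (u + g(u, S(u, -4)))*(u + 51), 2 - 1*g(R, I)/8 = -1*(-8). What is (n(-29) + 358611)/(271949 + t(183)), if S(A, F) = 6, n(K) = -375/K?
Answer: 10400094/8802631 ≈ 1.1815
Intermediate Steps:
g(R, I) = -48 (g(R, I) = 16 - (-8)*(-8) = 16 - 8*8 = 16 - 64 = -48)
t(u) = (-48 + u)*(51 + u) (t(u) = (u - 48)*(u + 51) = (-48 + u)*(51 + u))
(n(-29) + 358611)/(271949 + t(183)) = (-375/(-29) + 358611)/(271949 + (-2448 + 183² + 3*183)) = (-375*(-1/29) + 358611)/(271949 + (-2448 + 33489 + 549)) = (375/29 + 358611)/(271949 + 31590) = (10400094/29)/303539 = (10400094/29)*(1/303539) = 10400094/8802631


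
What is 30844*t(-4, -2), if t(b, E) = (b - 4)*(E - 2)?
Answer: 987008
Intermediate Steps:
t(b, E) = (-4 + b)*(-2 + E)
30844*t(-4, -2) = 30844*(8 - 4*(-2) - 2*(-4) - 2*(-4)) = 30844*(8 + 8 + 8 + 8) = 30844*32 = 987008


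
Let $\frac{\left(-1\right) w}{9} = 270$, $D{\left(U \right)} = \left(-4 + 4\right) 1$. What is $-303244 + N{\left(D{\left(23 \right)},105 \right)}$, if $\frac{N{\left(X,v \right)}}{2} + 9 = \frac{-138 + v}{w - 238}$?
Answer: $- \frac{404551475}{1334} \approx -3.0326 \cdot 10^{5}$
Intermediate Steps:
$D{\left(U \right)} = 0$ ($D{\left(U \right)} = 0 \cdot 1 = 0$)
$w = -2430$ ($w = \left(-9\right) 270 = -2430$)
$N{\left(X,v \right)} = - \frac{519}{29} - \frac{v}{1334}$ ($N{\left(X,v \right)} = -18 + 2 \frac{-138 + v}{-2430 - 238} = -18 + 2 \frac{-138 + v}{-2668} = -18 + 2 \left(-138 + v\right) \left(- \frac{1}{2668}\right) = -18 + 2 \left(\frac{3}{58} - \frac{v}{2668}\right) = -18 - \left(- \frac{3}{29} + \frac{v}{1334}\right) = - \frac{519}{29} - \frac{v}{1334}$)
$-303244 + N{\left(D{\left(23 \right)},105 \right)} = -303244 - \frac{23979}{1334} = - \frac{404551475}{1334}$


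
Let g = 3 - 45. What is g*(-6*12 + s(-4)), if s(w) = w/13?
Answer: 39480/13 ≈ 3036.9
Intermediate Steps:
s(w) = w/13 (s(w) = w*(1/13) = w/13)
g = -42
g*(-6*12 + s(-4)) = -42*(-6*12 + (1/13)*(-4)) = -42*(-72 - 4/13) = -42*(-940/13) = 39480/13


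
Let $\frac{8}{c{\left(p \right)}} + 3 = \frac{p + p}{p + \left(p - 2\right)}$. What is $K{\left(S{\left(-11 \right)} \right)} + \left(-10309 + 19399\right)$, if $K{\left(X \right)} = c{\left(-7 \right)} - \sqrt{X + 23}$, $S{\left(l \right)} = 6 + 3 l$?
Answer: $\frac{154466}{17} - 2 i \approx 9086.2 - 2.0 i$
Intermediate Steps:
$c{\left(p \right)} = \frac{8}{-3 + \frac{2 p}{-2 + 2 p}}$ ($c{\left(p \right)} = \frac{8}{-3 + \frac{p + p}{p + \left(p - 2\right)}} = \frac{8}{-3 + \frac{2 p}{p + \left(p - 2\right)}} = \frac{8}{-3 + \frac{2 p}{p + \left(-2 + p\right)}} = \frac{8}{-3 + \frac{2 p}{-2 + 2 p}}$)
$K{\left(X \right)} = - \frac{64}{17} - \sqrt{23 + X}$ ($K{\left(X \right)} = \frac{8 \left(1 - -7\right)}{-3 + 2 \left(-7\right)} - \sqrt{X + 23} = \frac{8 \left(1 + 7\right)}{-3 - 14} - \sqrt{23 + X} = 8 \frac{1}{-17} \cdot 8 - \sqrt{23 + X} = 8 \left(- \frac{1}{17}\right) 8 - \sqrt{23 + X} = - \frac{64}{17} - \sqrt{23 + X}$)
$K{\left(S{\left(-11 \right)} \right)} + \left(-10309 + 19399\right) = \left(- \frac{64}{17} - \sqrt{23 + \left(6 + 3 \left(-11\right)\right)}\right) + \left(-10309 + 19399\right) = \left(- \frac{64}{17} - \sqrt{23 + \left(6 - 33\right)}\right) + 9090 = \left(- \frac{64}{17} - \sqrt{23 - 27}\right) + 9090 = \left(- \frac{64}{17} - \sqrt{-4}\right) + 9090 = \left(- \frac{64}{17} - 2 i\right) + 9090 = \frac{154466}{17} - 2 i$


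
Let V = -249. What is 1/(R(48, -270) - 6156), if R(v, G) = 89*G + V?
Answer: -1/30435 ≈ -3.2857e-5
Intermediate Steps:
R(v, G) = -249 + 89*G (R(v, G) = 89*G - 249 = -249 + 89*G)
1/(R(48, -270) - 6156) = 1/((-249 + 89*(-270)) - 6156) = 1/((-249 - 24030) - 6156) = 1/(-24279 - 6156) = 1/(-30435) = -1/30435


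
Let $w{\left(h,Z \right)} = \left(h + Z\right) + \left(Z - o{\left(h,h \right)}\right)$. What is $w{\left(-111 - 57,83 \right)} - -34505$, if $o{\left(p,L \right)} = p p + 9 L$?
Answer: $7791$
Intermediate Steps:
$o{\left(p,L \right)} = p^{2} + 9 L$
$w{\left(h,Z \right)} = - h^{2} - 8 h + 2 Z$ ($w{\left(h,Z \right)} = \left(h + Z\right) - \left(h^{2} - Z + 9 h\right) = \left(Z + h\right) - \left(h^{2} - Z + 9 h\right) = - h^{2} - 8 h + 2 Z$)
$w{\left(-111 - 57,83 \right)} - -34505 = \left(- \left(-111 - 57\right)^{2} - 8 \left(-111 - 57\right) + 2 \cdot 83\right) - -34505 = \left(- \left(-111 - 57\right)^{2} - 8 \left(-111 - 57\right) + 166\right) + 34505 = \left(- \left(-168\right)^{2} - -1344 + 166\right) + 34505 = \left(\left(-1\right) 28224 + 1344 + 166\right) + 34505 = \left(-28224 + 1344 + 166\right) + 34505 = -26714 + 34505 = 7791$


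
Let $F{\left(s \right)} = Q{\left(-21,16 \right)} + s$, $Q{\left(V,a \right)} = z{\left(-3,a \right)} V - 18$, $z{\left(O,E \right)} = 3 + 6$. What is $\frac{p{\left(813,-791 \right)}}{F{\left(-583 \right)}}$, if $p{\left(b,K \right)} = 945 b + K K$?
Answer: $- \frac{696983}{395} \approx -1764.5$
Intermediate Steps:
$p{\left(b,K \right)} = K^{2} + 945 b$ ($p{\left(b,K \right)} = 945 b + K^{2} = K^{2} + 945 b$)
$z{\left(O,E \right)} = 9$
$Q{\left(V,a \right)} = -18 + 9 V$ ($Q{\left(V,a \right)} = 9 V - 18 = -18 + 9 V$)
$F{\left(s \right)} = -207 + s$ ($F{\left(s \right)} = \left(-18 + 9 \left(-21\right)\right) + s = \left(-18 - 189\right) + s = -207 + s$)
$\frac{p{\left(813,-791 \right)}}{F{\left(-583 \right)}} = \frac{\left(-791\right)^{2} + 945 \cdot 813}{-207 - 583} = \frac{625681 + 768285}{-790} = 1393966 \left(- \frac{1}{790}\right) = - \frac{696983}{395}$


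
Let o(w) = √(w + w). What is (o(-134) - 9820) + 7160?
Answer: -2660 + 2*I*√67 ≈ -2660.0 + 16.371*I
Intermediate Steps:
o(w) = √2*√w (o(w) = √(2*w) = √2*√w)
(o(-134) - 9820) + 7160 = (√2*√(-134) - 9820) + 7160 = (√2*(I*√134) - 9820) + 7160 = (2*I*√67 - 9820) + 7160 = (-9820 + 2*I*√67) + 7160 = -2660 + 2*I*√67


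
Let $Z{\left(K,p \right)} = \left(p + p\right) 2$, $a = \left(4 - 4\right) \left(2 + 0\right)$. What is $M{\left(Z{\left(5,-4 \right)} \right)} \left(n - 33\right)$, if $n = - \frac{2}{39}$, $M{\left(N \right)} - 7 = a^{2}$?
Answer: $- \frac{9023}{39} \approx -231.36$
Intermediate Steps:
$a = 0$ ($a = 0 \cdot 2 = 0$)
$Z{\left(K,p \right)} = 4 p$ ($Z{\left(K,p \right)} = 2 p 2 = 4 p$)
$M{\left(N \right)} = 7$ ($M{\left(N \right)} = 7 + 0^{2} = 7 + 0 = 7$)
$n = - \frac{2}{39}$ ($n = \left(-2\right) \frac{1}{39} = - \frac{2}{39} \approx -0.051282$)
$M{\left(Z{\left(5,-4 \right)} \right)} \left(n - 33\right) = 7 \left(- \frac{2}{39} - 33\right) = 7 \left(- \frac{1289}{39}\right) = - \frac{9023}{39}$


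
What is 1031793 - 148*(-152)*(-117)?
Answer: -1600239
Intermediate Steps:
1031793 - 148*(-152)*(-117) = 1031793 - (-22496)*(-117) = 1031793 - 1*2632032 = 1031793 - 2632032 = -1600239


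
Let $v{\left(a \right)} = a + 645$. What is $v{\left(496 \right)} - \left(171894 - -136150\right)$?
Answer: $-306903$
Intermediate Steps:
$v{\left(a \right)} = 645 + a$
$v{\left(496 \right)} - \left(171894 - -136150\right) = \left(645 + 496\right) - \left(171894 - -136150\right) = 1141 - \left(171894 + 136150\right) = 1141 - 308044 = -306903$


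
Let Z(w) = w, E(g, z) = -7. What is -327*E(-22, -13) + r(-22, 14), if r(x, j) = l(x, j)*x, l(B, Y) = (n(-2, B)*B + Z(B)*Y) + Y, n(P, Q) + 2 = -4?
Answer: 5853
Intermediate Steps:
n(P, Q) = -6 (n(P, Q) = -2 - 4 = -6)
l(B, Y) = Y - 6*B + B*Y (l(B, Y) = (-6*B + B*Y) + Y = Y - 6*B + B*Y)
r(x, j) = x*(j - 6*x + j*x) (r(x, j) = (j - 6*x + x*j)*x = (j - 6*x + j*x)*x = x*(j - 6*x + j*x))
-327*E(-22, -13) + r(-22, 14) = -327*(-7) - 22*(14 - 6*(-22) + 14*(-22)) = 2289 - 22*(14 + 132 - 308) = 2289 - 22*(-162) = 2289 + 3564 = 5853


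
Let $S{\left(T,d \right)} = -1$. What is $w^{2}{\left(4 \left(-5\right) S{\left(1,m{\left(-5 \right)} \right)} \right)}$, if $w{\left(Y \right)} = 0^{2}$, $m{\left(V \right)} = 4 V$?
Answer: $0$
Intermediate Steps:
$w{\left(Y \right)} = 0$
$w^{2}{\left(4 \left(-5\right) S{\left(1,m{\left(-5 \right)} \right)} \right)} = 0^{2} = 0$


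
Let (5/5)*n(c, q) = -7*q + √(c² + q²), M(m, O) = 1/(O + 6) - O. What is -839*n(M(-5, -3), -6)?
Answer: -35238 - 1678*√106/3 ≈ -40997.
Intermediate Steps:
M(m, O) = 1/(6 + O) - O
n(c, q) = √(c² + q²) - 7*q (n(c, q) = -7*q + √(c² + q²) = √(c² + q²) - 7*q)
-839*n(M(-5, -3), -6) = -839*(√(((1 - 1*(-3)² - 6*(-3))/(6 - 3))² + (-6)²) - 7*(-6)) = -839*(√(((1 - 1*9 + 18)/3)² + 36) + 42) = -839*(√(((1 - 9 + 18)/3)² + 36) + 42) = -839*(√(((⅓)*10)² + 36) + 42) = -839*(√((10/3)² + 36) + 42) = -839*(√(100/9 + 36) + 42) = -839*(√(424/9) + 42) = -839*(2*√106/3 + 42) = -839*(42 + 2*√106/3) = -35238 - 1678*√106/3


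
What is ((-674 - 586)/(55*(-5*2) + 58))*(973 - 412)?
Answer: 58905/41 ≈ 1436.7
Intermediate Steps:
((-674 - 586)/(55*(-5*2) + 58))*(973 - 412) = -1260/(55*(-10) + 58)*561 = -1260/(-550 + 58)*561 = -1260/(-492)*561 = -1260*(-1/492)*561 = (105/41)*561 = 58905/41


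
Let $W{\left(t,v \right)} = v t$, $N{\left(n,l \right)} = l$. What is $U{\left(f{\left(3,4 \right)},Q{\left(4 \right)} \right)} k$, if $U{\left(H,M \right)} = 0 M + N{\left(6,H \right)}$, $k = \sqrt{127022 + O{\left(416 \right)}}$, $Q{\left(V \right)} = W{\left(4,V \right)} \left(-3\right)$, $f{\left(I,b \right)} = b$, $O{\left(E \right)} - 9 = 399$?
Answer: $4 \sqrt{127430} \approx 1427.9$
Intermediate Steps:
$O{\left(E \right)} = 408$ ($O{\left(E \right)} = 9 + 399 = 408$)
$W{\left(t,v \right)} = t v$
$Q{\left(V \right)} = - 12 V$ ($Q{\left(V \right)} = 4 V \left(-3\right) = - 12 V$)
$k = \sqrt{127430}$ ($k = \sqrt{127022 + 408} = \sqrt{127430} \approx 356.97$)
$U{\left(H,M \right)} = H$ ($U{\left(H,M \right)} = 0 M + H = 0 + H = H$)
$U{\left(f{\left(3,4 \right)},Q{\left(4 \right)} \right)} k = 4 \sqrt{127430}$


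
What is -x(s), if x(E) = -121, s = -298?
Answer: 121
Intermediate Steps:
-x(s) = -1*(-121) = 121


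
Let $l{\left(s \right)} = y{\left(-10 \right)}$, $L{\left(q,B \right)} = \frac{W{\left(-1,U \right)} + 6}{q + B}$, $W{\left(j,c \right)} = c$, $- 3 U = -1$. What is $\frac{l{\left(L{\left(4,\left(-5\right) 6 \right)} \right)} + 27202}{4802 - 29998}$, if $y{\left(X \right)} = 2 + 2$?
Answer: $- \frac{13603}{12598} \approx -1.0798$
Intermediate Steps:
$U = \frac{1}{3}$ ($U = \left(- \frac{1}{3}\right) \left(-1\right) = \frac{1}{3} \approx 0.33333$)
$y{\left(X \right)} = 4$
$L{\left(q,B \right)} = \frac{19}{3 \left(B + q\right)}$ ($L{\left(q,B \right)} = \frac{\frac{1}{3} + 6}{q + B} = \frac{19}{3 \left(B + q\right)}$)
$l{\left(s \right)} = 4$
$\frac{l{\left(L{\left(4,\left(-5\right) 6 \right)} \right)} + 27202}{4802 - 29998} = \frac{4 + 27202}{4802 - 29998} = \frac{27206}{-25196} = 27206 \left(- \frac{1}{25196}\right) = - \frac{13603}{12598}$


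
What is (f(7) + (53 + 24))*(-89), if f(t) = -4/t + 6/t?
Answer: -48149/7 ≈ -6878.4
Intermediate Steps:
f(t) = 2/t
(f(7) + (53 + 24))*(-89) = (2/7 + (53 + 24))*(-89) = (2*(1/7) + 77)*(-89) = (2/7 + 77)*(-89) = (541/7)*(-89) = -48149/7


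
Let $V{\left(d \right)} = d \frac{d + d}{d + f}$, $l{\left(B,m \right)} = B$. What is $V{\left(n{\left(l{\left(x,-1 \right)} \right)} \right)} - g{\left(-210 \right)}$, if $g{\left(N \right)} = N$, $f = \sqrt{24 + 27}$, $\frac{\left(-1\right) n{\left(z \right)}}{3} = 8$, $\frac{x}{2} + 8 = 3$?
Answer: $\frac{27534}{175} - \frac{384 \sqrt{51}}{175} \approx 141.67$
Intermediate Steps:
$x = -10$ ($x = -16 + 2 \cdot 3 = -16 + 6 = -10$)
$n{\left(z \right)} = -24$ ($n{\left(z \right)} = \left(-3\right) 8 = -24$)
$f = \sqrt{51} \approx 7.1414$
$V{\left(d \right)} = \frac{2 d^{2}}{d + \sqrt{51}}$ ($V{\left(d \right)} = d \frac{d + d}{d + \sqrt{51}} = d \frac{2 d}{d + \sqrt{51}} = \frac{2 d^{2}}{d + \sqrt{51}}$)
$V{\left(n{\left(l{\left(x,-1 \right)} \right)} \right)} - g{\left(-210 \right)} = \frac{2 \left(-24\right)^{2}}{-24 + \sqrt{51}} - -210 = 2 \cdot 576 \frac{1}{-24 + \sqrt{51}} + 210 = \frac{1152}{-24 + \sqrt{51}} + 210 = 210 + \frac{1152}{-24 + \sqrt{51}}$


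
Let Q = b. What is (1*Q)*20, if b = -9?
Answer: -180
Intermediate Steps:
Q = -9
(1*Q)*20 = (1*(-9))*20 = -9*20 = -180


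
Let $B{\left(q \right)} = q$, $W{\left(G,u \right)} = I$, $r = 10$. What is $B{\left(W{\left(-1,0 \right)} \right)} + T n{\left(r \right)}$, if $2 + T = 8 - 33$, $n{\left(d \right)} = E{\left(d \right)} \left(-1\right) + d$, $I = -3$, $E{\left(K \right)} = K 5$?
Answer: $1077$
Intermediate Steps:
$E{\left(K \right)} = 5 K$
$W{\left(G,u \right)} = -3$
$n{\left(d \right)} = - 4 d$ ($n{\left(d \right)} = 5 d \left(-1\right) + d = - 5 d + d = - 4 d$)
$T = -27$ ($T = -2 + \left(8 - 33\right) = -2 - 25 = -27$)
$B{\left(W{\left(-1,0 \right)} \right)} + T n{\left(r \right)} = -3 - 27 \left(\left(-4\right) 10\right) = -3 - -1080 = -3 + 1080 = 1077$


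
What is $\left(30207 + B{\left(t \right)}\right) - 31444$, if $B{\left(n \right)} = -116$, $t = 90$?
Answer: $-1353$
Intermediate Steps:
$\left(30207 + B{\left(t \right)}\right) - 31444 = \left(30207 - 116\right) - 31444 = 30091 - 31444 = -1353$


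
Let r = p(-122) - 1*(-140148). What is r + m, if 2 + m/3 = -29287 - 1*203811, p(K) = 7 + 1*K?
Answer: -559267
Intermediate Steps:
p(K) = 7 + K
r = 140033 (r = (7 - 122) - 1*(-140148) = -115 + 140148 = 140033)
m = -699300 (m = -6 + 3*(-29287 - 1*203811) = -6 + 3*(-29287 - 203811) = -6 + 3*(-233098) = -6 - 699294 = -699300)
r + m = 140033 - 699300 = -559267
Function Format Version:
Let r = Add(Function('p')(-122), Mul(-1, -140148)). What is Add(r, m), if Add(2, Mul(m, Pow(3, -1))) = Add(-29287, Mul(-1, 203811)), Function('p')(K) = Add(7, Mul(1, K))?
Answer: -559267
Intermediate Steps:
Function('p')(K) = Add(7, K)
r = 140033 (r = Add(Add(7, -122), Mul(-1, -140148)) = Add(-115, 140148) = 140033)
m = -699300 (m = Add(-6, Mul(3, Add(-29287, Mul(-1, 203811)))) = Add(-6, Mul(3, Add(-29287, -203811))) = Add(-6, Mul(3, -233098)) = Add(-6, -699294) = -699300)
Add(r, m) = Add(140033, -699300) = -559267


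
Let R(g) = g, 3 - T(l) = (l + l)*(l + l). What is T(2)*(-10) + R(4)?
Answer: 134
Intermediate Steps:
T(l) = 3 - 4*l² (T(l) = 3 - (l + l)*(l + l) = 3 - 2*l*2*l = 3 - 4*l²)
T(2)*(-10) + R(4) = (3 - 4*2²)*(-10) + 4 = (3 - 4*4)*(-10) + 4 = (3 - 16)*(-10) + 4 = -13*(-10) + 4 = 130 + 4 = 134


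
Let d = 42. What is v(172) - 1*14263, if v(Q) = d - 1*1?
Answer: -14222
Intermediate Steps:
v(Q) = 41 (v(Q) = 42 - 1*1 = 42 - 1 = 41)
v(172) - 1*14263 = 41 - 1*14263 = 41 - 14263 = -14222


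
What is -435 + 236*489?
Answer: 114969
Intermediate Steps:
-435 + 236*489 = -435 + 115404 = 114969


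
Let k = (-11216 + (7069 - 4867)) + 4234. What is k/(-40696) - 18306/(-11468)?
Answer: 24993688/14584429 ≈ 1.7137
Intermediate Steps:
k = -4780 (k = (-11216 + 2202) + 4234 = -9014 + 4234 = -4780)
k/(-40696) - 18306/(-11468) = -4780/(-40696) - 18306/(-11468) = -4780*(-1/40696) - 18306*(-1/11468) = 1195/10174 + 9153/5734 = 24993688/14584429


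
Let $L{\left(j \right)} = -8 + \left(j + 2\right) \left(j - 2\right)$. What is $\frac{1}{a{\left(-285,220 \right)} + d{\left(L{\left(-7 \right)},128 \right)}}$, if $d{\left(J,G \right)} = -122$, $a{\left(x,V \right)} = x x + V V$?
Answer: $\frac{1}{129503} \approx 7.7218 \cdot 10^{-6}$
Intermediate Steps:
$L{\left(j \right)} = -8 + \left(-2 + j\right) \left(2 + j\right)$ ($L{\left(j \right)} = -8 + \left(2 + j\right) \left(-2 + j\right) = -8 + \left(-2 + j\right) \left(2 + j\right)$)
$a{\left(x,V \right)} = V^{2} + x^{2}$ ($a{\left(x,V \right)} = x^{2} + V^{2} = V^{2} + x^{2}$)
$\frac{1}{a{\left(-285,220 \right)} + d{\left(L{\left(-7 \right)},128 \right)}} = \frac{1}{\left(220^{2} + \left(-285\right)^{2}\right) - 122} = \frac{1}{\left(48400 + 81225\right) - 122} = \frac{1}{129625 - 122} = \frac{1}{129503}$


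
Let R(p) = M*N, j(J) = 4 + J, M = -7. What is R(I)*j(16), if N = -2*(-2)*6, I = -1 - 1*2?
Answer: -3360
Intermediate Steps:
I = -3 (I = -1 - 2 = -3)
N = 24 (N = 4*6 = 24)
R(p) = -168 (R(p) = -7*24 = -168)
R(I)*j(16) = -168*(4 + 16) = -168*20 = -3360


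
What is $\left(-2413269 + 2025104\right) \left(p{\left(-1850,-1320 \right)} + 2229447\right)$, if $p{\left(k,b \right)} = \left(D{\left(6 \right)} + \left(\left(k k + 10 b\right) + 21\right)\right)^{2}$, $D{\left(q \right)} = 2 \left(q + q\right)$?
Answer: $-4511888496554283880$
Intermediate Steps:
$D{\left(q \right)} = 4 q$ ($D{\left(q \right)} = 2 \cdot 2 q = 4 q$)
$p{\left(k,b \right)} = \left(45 + k^{2} + 10 b\right)^{2}$ ($p{\left(k,b \right)} = \left(4 \cdot 6 + \left(\left(k k + 10 b\right) + 21\right)\right)^{2} = \left(24 + \left(\left(k^{2} + 10 b\right) + 21\right)\right)^{2} = \left(24 + \left(21 + k^{2} + 10 b\right)\right)^{2} = \left(45 + k^{2} + 10 b\right)^{2}$)
$\left(-2413269 + 2025104\right) \left(p{\left(-1850,-1320 \right)} + 2229447\right) = \left(-2413269 + 2025104\right) \left(\left(45 + \left(-1850\right)^{2} + 10 \left(-1320\right)\right)^{2} + 2229447\right) = - 388165 \left(\left(45 + 3422500 - 13200\right)^{2} + 2229447\right) = - 388165 \left(3409345^{2} + 2229447\right) = - 388165 \left(11623633329025 + 2229447\right) = \left(-388165\right) 11623635558472 = -4511888496554283880$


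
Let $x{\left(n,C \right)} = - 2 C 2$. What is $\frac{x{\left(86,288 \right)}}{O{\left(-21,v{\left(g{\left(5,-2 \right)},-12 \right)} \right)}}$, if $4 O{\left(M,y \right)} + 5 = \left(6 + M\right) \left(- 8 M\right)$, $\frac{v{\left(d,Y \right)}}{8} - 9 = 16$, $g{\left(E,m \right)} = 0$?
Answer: $\frac{4608}{2525} \approx 1.825$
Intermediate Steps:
$v{\left(d,Y \right)} = 200$ ($v{\left(d,Y \right)} = 72 + 8 \cdot 16 = 72 + 128 = 200$)
$O{\left(M,y \right)} = - \frac{5}{4} - 2 M \left(6 + M\right)$ ($O{\left(M,y \right)} = - \frac{5}{4} + \frac{\left(6 + M\right) \left(- 8 M\right)}{4} = - \frac{5}{4} + \frac{\left(-8\right) M \left(6 + M\right)}{4} = - \frac{5}{4} - 2 M \left(6 + M\right)$)
$x{\left(n,C \right)} = - 4 C$
$\frac{x{\left(86,288 \right)}}{O{\left(-21,v{\left(g{\left(5,-2 \right)},-12 \right)} \right)}} = \frac{\left(-4\right) 288}{- \frac{5}{4} - -252 - 2 \left(-21\right)^{2}} = - \frac{1152}{- \frac{5}{4} + 252 - 882} = - \frac{1152}{- \frac{2525}{4}} = \left(-1152\right) \left(- \frac{4}{2525}\right) = \frac{4608}{2525}$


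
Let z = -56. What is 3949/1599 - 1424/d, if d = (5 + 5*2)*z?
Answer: 233089/55965 ≈ 4.1649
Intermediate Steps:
d = -840 (d = (5 + 5*2)*(-56) = (5 + 10)*(-56) = 15*(-56) = -840)
3949/1599 - 1424/d = 3949/1599 - 1424/(-840) = 3949*(1/1599) - 1424*(-1/840) = 3949/1599 + 178/105 = 233089/55965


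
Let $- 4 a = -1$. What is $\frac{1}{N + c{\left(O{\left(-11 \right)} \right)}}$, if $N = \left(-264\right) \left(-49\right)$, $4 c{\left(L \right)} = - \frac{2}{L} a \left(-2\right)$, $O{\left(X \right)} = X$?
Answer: $\frac{44}{569183} \approx 7.7304 \cdot 10^{-5}$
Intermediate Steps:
$a = \frac{1}{4}$ ($a = \left(- \frac{1}{4}\right) \left(-1\right) = \frac{1}{4} \approx 0.25$)
$c{\left(L \right)} = \frac{1}{4 L}$ ($c{\left(L \right)} = \frac{- \frac{2}{L} \frac{1}{4} \left(-2\right)}{4} = \frac{- \frac{1}{2 L} \left(-2\right)}{4} = \frac{1}{4 L}$)
$N = 12936$
$\frac{1}{N + c{\left(O{\left(-11 \right)} \right)}} = \frac{1}{12936 + \frac{1}{4 \left(-11\right)}} = \frac{1}{12936 + \frac{1}{4} \left(- \frac{1}{11}\right)} = \frac{1}{12936 - \frac{1}{44}} = \frac{1}{\frac{569183}{44}} = \frac{44}{569183}$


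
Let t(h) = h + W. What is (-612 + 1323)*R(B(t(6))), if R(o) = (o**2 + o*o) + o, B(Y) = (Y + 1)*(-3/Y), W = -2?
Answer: 138645/8 ≈ 17331.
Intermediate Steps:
t(h) = -2 + h (t(h) = h - 2 = -2 + h)
B(Y) = -3*(1 + Y)/Y (B(Y) = (1 + Y)*(-3/Y) = -3*(1 + Y)/Y)
R(o) = o + 2*o**2 (R(o) = (o**2 + o**2) + o = 2*o**2 + o = o + 2*o**2)
(-612 + 1323)*R(B(t(6))) = (-612 + 1323)*((-3 - 3/(-2 + 6))*(1 + 2*(-3 - 3/(-2 + 6)))) = 711*((-3 - 3/4)*(1 + 2*(-3 - 3/4))) = 711*(-15*(1 + 2*(-15/4))/4) = 711*(-15*(1 - 15/2)/4) = 711*(-15/4*(-13/2)) = 711*(195/8) = 138645/8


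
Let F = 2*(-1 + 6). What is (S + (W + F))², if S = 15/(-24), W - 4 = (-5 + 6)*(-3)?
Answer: 6889/64 ≈ 107.64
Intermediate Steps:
W = 1 (W = 4 + (-5 + 6)*(-3) = 4 + 1*(-3) = 4 - 3 = 1)
F = 10 (F = 2*5 = 10)
S = -5/8 (S = 15*(-1/24) = -5/8 ≈ -0.62500)
(S + (W + F))² = (-5/8 + (1 + 10))² = (-5/8 + 11)² = (83/8)² = 6889/64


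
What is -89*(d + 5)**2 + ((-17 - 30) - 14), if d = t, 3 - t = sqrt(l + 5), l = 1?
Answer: -6291 + 1424*sqrt(6) ≈ -2802.9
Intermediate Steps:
t = 3 - sqrt(6) (t = 3 - sqrt(1 + 5) = 3 - sqrt(6) ≈ 0.55051)
d = 3 - sqrt(6) ≈ 0.55051
-89*(d + 5)**2 + ((-17 - 30) - 14) = -89*((3 - sqrt(6)) + 5)**2 + ((-17 - 30) - 14) = -89*(8 - sqrt(6))**2 + (-47 - 14) = -89*(8 - sqrt(6))**2 - 61 = -61 - 89*(8 - sqrt(6))**2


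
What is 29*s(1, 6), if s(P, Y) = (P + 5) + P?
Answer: 203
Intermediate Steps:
s(P, Y) = 5 + 2*P (s(P, Y) = (5 + P) + P = 5 + 2*P)
29*s(1, 6) = 29*(5 + 2*1) = 29*(5 + 2) = 29*7 = 203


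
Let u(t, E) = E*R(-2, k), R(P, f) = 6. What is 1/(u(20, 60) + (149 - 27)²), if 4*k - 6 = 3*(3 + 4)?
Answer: 1/15244 ≈ 6.5600e-5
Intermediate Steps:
k = 27/4 (k = 3/2 + (3*(3 + 4))/4 = 3/2 + (3*7)/4 = 3/2 + (¼)*21 = 3/2 + 21/4 = 27/4 ≈ 6.7500)
u(t, E) = 6*E (u(t, E) = E*6 = 6*E)
1/(u(20, 60) + (149 - 27)²) = 1/(6*60 + (149 - 27)²) = 1/(360 + 122²) = 1/(360 + 14884) = 1/15244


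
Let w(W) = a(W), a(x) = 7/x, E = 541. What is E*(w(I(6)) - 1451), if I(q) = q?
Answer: -4706159/6 ≈ -7.8436e+5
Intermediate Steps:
w(W) = 7/W
E*(w(I(6)) - 1451) = 541*(7/6 - 1451) = 541*(-8699/6) = -4706159/6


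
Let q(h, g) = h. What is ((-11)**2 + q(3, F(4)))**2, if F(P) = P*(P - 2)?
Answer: 15376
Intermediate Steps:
F(P) = P*(-2 + P)
((-11)**2 + q(3, F(4)))**2 = ((-11)**2 + 3)**2 = (121 + 3)**2 = 124**2 = 15376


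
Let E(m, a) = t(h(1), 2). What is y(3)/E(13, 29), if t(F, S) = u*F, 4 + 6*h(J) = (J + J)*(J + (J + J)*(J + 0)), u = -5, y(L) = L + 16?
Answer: -57/5 ≈ -11.400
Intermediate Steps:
y(L) = 16 + L
h(J) = -2/3 + J*(J + 2*J**2)/3 (h(J) = -2/3 + ((J + J)*(J + (J + J)*(J + 0)))/6 = -2/3 + ((2*J)*(J + (2*J)*J))/6 = -2/3 + ((2*J)*(J + 2*J**2))/6 = -2/3 + (2*J*(J + 2*J**2))/6 = -2/3 + J*(J + 2*J**2)/3)
t(F, S) = -5*F
E(m, a) = -5/3 (E(m, a) = -5*(-2/3 + (1/3)*1**2 + (2/3)*1**3) = -5*(-2/3 + (1/3)*1 + (2/3)*1) = -5*(-2/3 + 1/3 + 2/3) = -5*1/3 = -5/3)
y(3)/E(13, 29) = (16 + 3)/(-5/3) = 19*(-3/5) = -57/5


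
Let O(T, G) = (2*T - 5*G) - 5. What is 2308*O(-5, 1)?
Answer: -46160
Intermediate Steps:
O(T, G) = -5 - 5*G + 2*T (O(T, G) = (-5*G + 2*T) - 5 = -5 - 5*G + 2*T)
2308*O(-5, 1) = 2308*(-5 - 5*1 + 2*(-5)) = 2308*(-5 - 5 - 10) = 2308*(-20) = -46160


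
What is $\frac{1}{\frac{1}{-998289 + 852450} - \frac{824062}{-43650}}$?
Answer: $\frac{1060978725}{20030055728} \approx 0.052969$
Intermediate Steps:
$\frac{1}{\frac{1}{-998289 + 852450} - \frac{824062}{-43650}} = \frac{1}{\frac{1}{-145839} - - \frac{412031}{21825}} = \frac{1}{- \frac{1}{145839} + \frac{412031}{21825}} = \frac{1}{\frac{20030055728}{1060978725}} = \frac{1060978725}{20030055728}$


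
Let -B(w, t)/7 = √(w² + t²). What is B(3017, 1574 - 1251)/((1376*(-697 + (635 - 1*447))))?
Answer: 7*√9206618/700384 ≈ 0.030326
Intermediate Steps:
B(w, t) = -7*√(t² + w²) (B(w, t) = -7*√(w² + t²) = -7*√(t² + w²))
B(3017, 1574 - 1251)/((1376*(-697 + (635 - 1*447)))) = (-7*√((1574 - 1251)² + 3017²))/((1376*(-697 + (635 - 1*447)))) = (-7*√(323² + 9102289))/((1376*(-697 + (635 - 447)))) = (-7*√(104329 + 9102289))/((1376*(-697 + 188))) = (-7*√9206618)/((1376*(-509))) = -7*√9206618/(-700384) = -7*√9206618*(-1/700384) = 7*√9206618/700384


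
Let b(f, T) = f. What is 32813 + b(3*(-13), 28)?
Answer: 32774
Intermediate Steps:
32813 + b(3*(-13), 28) = 32813 + 3*(-13) = 32813 - 39 = 32774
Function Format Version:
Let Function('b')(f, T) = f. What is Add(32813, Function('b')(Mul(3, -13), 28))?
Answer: 32774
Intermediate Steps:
Add(32813, Function('b')(Mul(3, -13), 28)) = Add(32813, Mul(3, -13)) = Add(32813, -39) = 32774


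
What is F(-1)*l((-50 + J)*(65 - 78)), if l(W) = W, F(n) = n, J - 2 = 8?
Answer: -520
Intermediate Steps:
J = 10 (J = 2 + 8 = 10)
F(-1)*l((-50 + J)*(65 - 78)) = -(-50 + 10)*(65 - 78) = -(-40)*(-13) = -1*520 = -520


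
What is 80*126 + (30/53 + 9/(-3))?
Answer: 534111/53 ≈ 10078.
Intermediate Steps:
80*126 + (30/53 + 9/(-3)) = 10080 + (30*(1/53) + 9*(-⅓)) = 10080 + (30/53 - 3) = 10080 - 129/53 = 534111/53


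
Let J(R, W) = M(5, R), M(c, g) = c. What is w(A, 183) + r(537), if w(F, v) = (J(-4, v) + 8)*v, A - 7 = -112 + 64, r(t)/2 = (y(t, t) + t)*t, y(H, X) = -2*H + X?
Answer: 2379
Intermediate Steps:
J(R, W) = 5
y(H, X) = X - 2*H
r(t) = 0 (r(t) = 2*(((t - 2*t) + t)*t) = 2*((-t + t)*t) = 2*(0*t) = 2*0 = 0)
A = -41 (A = 7 + (-112 + 64) = 7 - 48 = -41)
w(F, v) = 13*v (w(F, v) = (5 + 8)*v = 13*v)
w(A, 183) + r(537) = 13*183 + 0 = 2379 + 0 = 2379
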